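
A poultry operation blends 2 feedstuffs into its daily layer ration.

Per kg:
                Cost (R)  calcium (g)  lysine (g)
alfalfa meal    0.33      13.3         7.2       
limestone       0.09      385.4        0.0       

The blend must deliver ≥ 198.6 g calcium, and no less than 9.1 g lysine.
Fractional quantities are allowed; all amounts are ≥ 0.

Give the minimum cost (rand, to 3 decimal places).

Let x1 = kg of alfalfa meal, x2 = kg of limestone.
Minimise 0.33x1 + 0.09x2 with:
  13.3x1 + 385.4x2 ≥ 198.6   (calcium)
  7.2x1 ≥ 9.1   (lysine)
  x1, x2 ≥ 0.
Both inputs are positive at the optimum. The calcium and lysine requirements are met with equality.
So alfalfa meal = 1.264 kg, limestone = 0.4717 kg.
Cost = 0.33·1.264 + 0.09·0.4717 = 0.45957.

R0.460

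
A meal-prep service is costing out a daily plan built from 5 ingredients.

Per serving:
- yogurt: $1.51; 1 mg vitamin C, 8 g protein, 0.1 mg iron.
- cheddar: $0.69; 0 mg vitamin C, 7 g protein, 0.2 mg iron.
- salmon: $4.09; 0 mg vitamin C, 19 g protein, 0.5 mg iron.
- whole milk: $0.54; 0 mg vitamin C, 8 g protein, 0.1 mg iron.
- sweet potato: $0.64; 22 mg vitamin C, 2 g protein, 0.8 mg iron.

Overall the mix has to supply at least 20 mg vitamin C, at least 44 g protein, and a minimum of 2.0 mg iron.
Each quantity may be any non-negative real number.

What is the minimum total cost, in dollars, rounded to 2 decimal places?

$3.91

Let x1 = servings of yogurt, x2 = servings of cheddar, x3 = servings of salmon, x4 = servings of whole milk, x5 = servings of sweet potato.
Minimise 1.51x1 + 0.69x2 + 4.09x3 + 0.54x4 + 0.64x5 subject to:
  1x1 + 22x5 ≥ 20   (vitamin C)
  8x1 + 7x2 + 19x3 + 8x4 + 2x5 ≥ 44   (protein)
  0.1x1 + 0.2x2 + 0.5x3 + 0.1x4 + 0.8x5 ≥ 2   (iron)
  x1, x2, x3, x4, x5 ≥ 0.
The optimal basis is {whole milk, sweet potato}; yogurt, cheddar, salmon drop out. The protein and iron requirements are met with equality.
So whole milk = 5.032 servings, sweet potato = 1.871 servings.
Cost = 0.54·5.032 + 0.64·1.871 = 3.9147.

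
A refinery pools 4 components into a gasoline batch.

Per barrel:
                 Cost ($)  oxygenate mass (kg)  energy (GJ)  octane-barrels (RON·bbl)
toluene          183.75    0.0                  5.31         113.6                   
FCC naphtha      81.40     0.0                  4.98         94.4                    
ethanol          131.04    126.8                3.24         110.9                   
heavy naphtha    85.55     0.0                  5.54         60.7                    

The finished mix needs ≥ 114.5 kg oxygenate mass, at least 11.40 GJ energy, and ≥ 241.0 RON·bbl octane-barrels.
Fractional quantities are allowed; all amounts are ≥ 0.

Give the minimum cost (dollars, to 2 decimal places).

$254.61

Set it up as a linear program. Let x1 = barrels of toluene, x2 = barrels of FCC naphtha, x3 = barrels of ethanol, x4 = barrels of heavy naphtha.
Minimize 183.75x1 + 81.4x2 + 131.04x3 + 85.55x4 s.t.:
  126.8x3 ≥ 114.5   (oxygenate mass)
  5.31x1 + 4.98x2 + 3.24x3 + 5.54x4 ≥ 11.4   (energy)
  113.6x1 + 94.4x2 + 110.9x3 + 60.7x4 ≥ 241   (octane-barrels)
  x1, x2, x3, x4 ≥ 0.
The minimum-cost mix takes nothing from toluene — only FCC naphtha, ethanol, heavy naphtha. Binding constraints: oxygenate mass, energy, octane-barrels.
Solving gives x2 = 1.2051, x3 = 0.903, x4 = 0.44634.
Hence cost = 81.4·1.2051 + 131.04·0.903 + 85.55·0.44634 = $254.6086.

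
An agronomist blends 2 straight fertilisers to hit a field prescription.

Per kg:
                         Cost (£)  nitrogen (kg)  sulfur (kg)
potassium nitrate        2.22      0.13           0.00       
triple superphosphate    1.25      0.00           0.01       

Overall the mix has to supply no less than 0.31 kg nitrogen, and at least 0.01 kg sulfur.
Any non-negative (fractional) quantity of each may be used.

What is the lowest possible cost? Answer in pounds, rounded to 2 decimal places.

£6.54

Treat it as an LP. Let x1 = kg of potassium nitrate, x2 = kg of triple superphosphate.
min 2.22x1 + 1.25x2 subject to:
  0.13x1 ≥ 0.31   (nitrogen)
  0.01x2 ≥ 0.01   (sulfur)
  x1, x2 ≥ 0.
Both inputs are positive at the optimum. Binding constraints: nitrogen and sulfur.
So potassium nitrate = 2.385 kg, triple superphosphate = 1 kg.
Cost = 2.22·2.385 + 1.25·1 = 6.5447.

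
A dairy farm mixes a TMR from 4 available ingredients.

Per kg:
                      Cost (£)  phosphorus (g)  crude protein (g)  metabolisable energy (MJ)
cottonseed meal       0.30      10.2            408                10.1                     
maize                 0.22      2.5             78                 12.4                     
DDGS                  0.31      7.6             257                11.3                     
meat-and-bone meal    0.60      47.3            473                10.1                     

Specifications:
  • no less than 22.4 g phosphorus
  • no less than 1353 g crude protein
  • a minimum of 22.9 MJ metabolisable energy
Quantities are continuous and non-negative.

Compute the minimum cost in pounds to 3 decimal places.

£0.995

Set it up as a linear program. Let x1 = kg of cottonseed meal, x2 = kg of maize, x3 = kg of DDGS, x4 = kg of meat-and-bone meal.
Minimise 0.3x1 + 0.22x2 + 0.31x3 + 0.6x4 s.t.:
  10.2x1 + 2.5x2 + 7.6x3 + 47.3x4 ≥ 22.4   (phosphorus)
  408x1 + 78x2 + 257x3 + 473x4 ≥ 1353   (crude protein)
  10.1x1 + 12.4x2 + 11.3x3 + 10.1x4 ≥ 22.9   (metabolisable energy)
  x1, x2, x3, x4 ≥ 0.
The optimal basis is {cottonseed meal}; maize, DDGS, meat-and-bone meal drop out. The crude protein requirement is met with equality.
So cottonseed meal = 3.316 kg.
Total cost: 0.3·3.316 = 0.99480.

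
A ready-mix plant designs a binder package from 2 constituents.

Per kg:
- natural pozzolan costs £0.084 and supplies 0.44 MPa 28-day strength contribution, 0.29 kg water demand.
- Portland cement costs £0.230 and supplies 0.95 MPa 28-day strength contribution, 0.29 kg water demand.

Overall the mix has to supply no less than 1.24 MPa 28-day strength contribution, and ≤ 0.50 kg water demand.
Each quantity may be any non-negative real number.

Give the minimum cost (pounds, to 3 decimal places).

Set it up as a linear program. Let x1 = kg of natural pozzolan, x2 = kg of Portland cement.
Minimise 0.084x1 + 0.23x2 s.t.:
  0.44x1 + 0.95x2 ≥ 1.24   (28-day strength contribution)
  0.29x1 + 0.29x2 ≤ 0.5   (water demand)
  x1, x2 ≥ 0.
Both inputs are positive at the optimum. The 28-day strength contribution and water demand requirements are met with equality.
Optimal quantities: natural pozzolan = 0.7803 kg, Portland cement = 0.9439 kg.
Cost = 0.084·0.7803 + 0.23·0.9439 = 0.28264.

£0.283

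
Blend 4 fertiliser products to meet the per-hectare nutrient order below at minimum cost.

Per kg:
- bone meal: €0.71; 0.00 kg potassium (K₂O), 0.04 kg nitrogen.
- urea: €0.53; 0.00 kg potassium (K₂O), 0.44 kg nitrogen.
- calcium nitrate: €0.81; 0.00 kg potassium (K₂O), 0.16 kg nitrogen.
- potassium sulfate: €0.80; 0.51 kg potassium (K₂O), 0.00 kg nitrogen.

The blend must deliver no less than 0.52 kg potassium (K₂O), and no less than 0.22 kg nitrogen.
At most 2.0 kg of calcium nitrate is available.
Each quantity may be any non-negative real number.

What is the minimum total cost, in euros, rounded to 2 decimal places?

Set it up as a linear program. Let x1 = kg of bone meal, x2 = kg of urea, x3 = kg of calcium nitrate, x4 = kg of potassium sulfate.
min 0.71x1 + 0.53x2 + 0.81x3 + 0.8x4 subject to:
  0.51x4 ≥ 0.52   (potassium (K₂O))
  0.04x1 + 0.44x2 + 0.16x3 ≥ 0.22   (nitrogen)
  x3 ≤ 2
  x1, x2, x3, x4 ≥ 0.
At the optimum only urea, potassium sulfate are positive (bone meal, calcium nitrate = 0). Binding constraints: potassium (K₂O) and nitrogen.
So urea = 0.5 kg, potassium sulfate = 1.02 kg.
Objective = 0.53·0.5 + 0.8·1.02 = 1.0810.

€1.08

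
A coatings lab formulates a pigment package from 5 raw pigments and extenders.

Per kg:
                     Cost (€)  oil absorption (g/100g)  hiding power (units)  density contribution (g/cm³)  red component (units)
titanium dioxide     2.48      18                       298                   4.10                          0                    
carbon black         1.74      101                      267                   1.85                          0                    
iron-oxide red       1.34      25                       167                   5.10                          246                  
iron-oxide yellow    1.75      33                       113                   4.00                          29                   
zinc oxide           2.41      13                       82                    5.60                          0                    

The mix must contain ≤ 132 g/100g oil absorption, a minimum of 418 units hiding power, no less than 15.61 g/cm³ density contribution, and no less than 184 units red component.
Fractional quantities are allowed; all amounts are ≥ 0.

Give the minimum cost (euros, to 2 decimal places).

€4.10

Let x1 = kg of titanium dioxide, x2 = kg of carbon black, x3 = kg of iron-oxide red, x4 = kg of iron-oxide yellow, x5 = kg of zinc oxide.
min 2.48x1 + 1.74x2 + 1.34x3 + 1.75x4 + 2.41x5 with:
  18x1 + 101x2 + 25x3 + 33x4 + 13x5 ≤ 132   (oil absorption)
  298x1 + 267x2 + 167x3 + 113x4 + 82x5 ≥ 418   (hiding power)
  4.1x1 + 1.85x2 + 5.1x3 + 4x4 + 5.6x5 ≥ 15.61   (density contribution)
  246x3 + 29x4 ≥ 184   (red component)
  x1, x2, x3, x4, x5 ≥ 0.
At the optimum only iron-oxide red is positive (titanium dioxide, carbon black, iron-oxide yellow, zinc oxide = 0). The density contribution requirement is met with equality.
That vertex is x3 = 3.061.
Total cost: 1.34·3.061 = 4.1017.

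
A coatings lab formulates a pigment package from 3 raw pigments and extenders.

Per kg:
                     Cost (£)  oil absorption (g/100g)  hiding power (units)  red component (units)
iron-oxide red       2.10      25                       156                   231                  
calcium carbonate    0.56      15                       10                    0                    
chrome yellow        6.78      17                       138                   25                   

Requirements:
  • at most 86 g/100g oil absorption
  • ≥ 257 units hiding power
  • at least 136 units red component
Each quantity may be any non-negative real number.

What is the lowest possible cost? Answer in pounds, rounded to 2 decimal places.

£3.46

Treat it as an LP. Let x1 = kg of iron-oxide red, x2 = kg of calcium carbonate, x3 = kg of chrome yellow.
Minimise 2.1x1 + 0.56x2 + 6.78x3 subject to:
  25x1 + 15x2 + 17x3 ≤ 86   (oil absorption)
  156x1 + 10x2 + 138x3 ≥ 257   (hiding power)
  231x1 + 25x3 ≥ 136   (red component)
  x1, x2, x3 ≥ 0.
At the optimum only iron-oxide red is positive (calcium carbonate, chrome yellow = 0). There the hiding power constraint is tight.
So iron-oxide red = 1.647 kg.
Cost = 2.1·1.647 = 3.4587.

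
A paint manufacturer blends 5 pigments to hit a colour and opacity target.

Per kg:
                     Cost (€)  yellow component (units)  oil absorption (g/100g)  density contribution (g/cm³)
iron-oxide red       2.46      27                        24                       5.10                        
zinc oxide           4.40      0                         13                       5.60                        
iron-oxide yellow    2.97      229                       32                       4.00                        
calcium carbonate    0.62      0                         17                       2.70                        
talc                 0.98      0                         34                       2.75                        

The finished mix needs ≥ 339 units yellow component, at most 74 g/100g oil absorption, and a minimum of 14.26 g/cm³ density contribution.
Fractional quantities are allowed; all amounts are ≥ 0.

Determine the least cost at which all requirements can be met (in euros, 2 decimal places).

Let x1 = kg of iron-oxide red, x2 = kg of zinc oxide, x3 = kg of iron-oxide yellow, x4 = kg of calcium carbonate, x5 = kg of talc.
Minimize 2.46x1 + 4.4x2 + 2.97x3 + 0.62x4 + 0.98x5 s.t.:
  27x1 + 229x3 ≥ 339   (yellow component)
  24x1 + 13x2 + 32x3 + 17x4 + 34x5 ≤ 74   (oil absorption)
  5.1x1 + 5.6x2 + 4x3 + 2.7x4 + 2.75x5 ≥ 14.26   (density contribution)
  x1, x2, x3, x4, x5 ≥ 0.
The cheapest feasible vertex uses only iron-oxide red, zinc oxide, iron-oxide yellow; calcium carbonate, talc are not used. Binding constraints: yellow component, oil absorption, density contribution.
Solving gives x1 = 0.7668, x2 = 0.8553, x3 = 1.39.
Cost = 2.46·0.7668 + 4.4·0.8553 + 2.97·1.39 = 9.7779.

€9.78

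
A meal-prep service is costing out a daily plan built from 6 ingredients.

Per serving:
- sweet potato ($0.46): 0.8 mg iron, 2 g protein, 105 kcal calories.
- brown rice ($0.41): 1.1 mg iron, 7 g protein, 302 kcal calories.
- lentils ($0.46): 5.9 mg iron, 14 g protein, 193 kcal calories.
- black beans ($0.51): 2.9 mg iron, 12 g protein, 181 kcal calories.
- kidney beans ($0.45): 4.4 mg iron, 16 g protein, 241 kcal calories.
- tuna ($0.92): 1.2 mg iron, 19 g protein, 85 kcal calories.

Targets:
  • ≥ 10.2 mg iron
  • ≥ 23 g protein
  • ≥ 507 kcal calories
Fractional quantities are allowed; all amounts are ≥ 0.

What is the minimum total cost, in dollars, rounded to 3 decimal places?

$0.986

This is a linear program. Let x1 = servings of sweet potato, x2 = servings of brown rice, x3 = servings of lentils, x4 = servings of black beans, x5 = servings of kidney beans, x6 = servings of tuna.
Minimize 0.46x1 + 0.41x2 + 0.46x3 + 0.51x4 + 0.45x5 + 0.92x6 with:
  0.8x1 + 1.1x2 + 5.9x3 + 2.9x4 + 4.4x5 + 1.2x6 ≥ 10.2   (iron)
  2x1 + 7x2 + 14x3 + 12x4 + 16x5 + 19x6 ≥ 23   (protein)
  105x1 + 302x2 + 193x3 + 181x4 + 241x5 + 85x6 ≥ 507   (calories)
  x1, x2, x3, x4, x5, x6 ≥ 0.
The cheapest feasible vertex uses only lentils, kidney beans; sweet potato, brown rice, black beans, tuna are not used. There the iron and calories constraints are tight.
That vertex is x3 = 0.3971, x5 = 1.786.
Total cost: 0.46·0.3971 + 0.45·1.786 = 0.98637.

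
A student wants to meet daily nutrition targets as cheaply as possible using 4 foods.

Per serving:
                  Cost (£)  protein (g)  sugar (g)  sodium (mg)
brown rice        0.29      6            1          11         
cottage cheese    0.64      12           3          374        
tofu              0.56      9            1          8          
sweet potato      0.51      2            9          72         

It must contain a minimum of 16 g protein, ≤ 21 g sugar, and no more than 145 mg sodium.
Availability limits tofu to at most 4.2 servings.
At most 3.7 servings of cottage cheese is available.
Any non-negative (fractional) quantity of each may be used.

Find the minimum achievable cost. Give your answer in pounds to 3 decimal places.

Treat it as an LP. Let x1 = servings of brown rice, x2 = servings of cottage cheese, x3 = servings of tofu, x4 = servings of sweet potato.
min 0.29x1 + 0.64x2 + 0.56x3 + 0.51x4 with:
  6x1 + 12x2 + 9x3 + 2x4 ≥ 16   (protein)
  1x1 + 3x2 + 1x3 + 9x4 ≤ 21   (sugar)
  11x1 + 374x2 + 8x3 + 72x4 ≤ 145   (sodium)
  x3 ≤ 4.2
  x2 ≤ 3.7
  x1, x2, x3, x4 ≥ 0.
The minimum-cost mix takes nothing from cottage cheese, tofu, sweet potato — only brown rice. Binding constraint: protein.
Optimal quantities: brown rice = 2.667 servings.
Cost = 0.29·2.667 = 0.77343.

£0.773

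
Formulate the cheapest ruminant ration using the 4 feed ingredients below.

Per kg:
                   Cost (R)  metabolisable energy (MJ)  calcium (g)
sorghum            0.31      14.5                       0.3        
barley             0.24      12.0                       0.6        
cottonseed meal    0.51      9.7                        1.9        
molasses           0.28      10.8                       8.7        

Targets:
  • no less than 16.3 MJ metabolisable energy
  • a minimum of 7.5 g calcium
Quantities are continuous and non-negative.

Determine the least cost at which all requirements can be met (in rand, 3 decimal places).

Set it up as a linear program. Let x1 = kg of sorghum, x2 = kg of barley, x3 = kg of cottonseed meal, x4 = kg of molasses.
Minimize 0.31x1 + 0.24x2 + 0.51x3 + 0.28x4 subject to:
  14.5x1 + 12x2 + 9.7x3 + 10.8x4 ≥ 16.3   (metabolisable energy)
  0.3x1 + 0.6x2 + 1.9x3 + 8.7x4 ≥ 7.5   (calcium)
  x1, x2, x3, x4 ≥ 0.
The optimal basis is {barley, molasses}; sorghum, cottonseed meal drop out. The metabolisable energy and calcium requirements are met with equality.
That vertex is x2 = 0.621, x4 = 0.8192.
Cost = 0.24·0.621 + 0.28·0.8192 = 0.37842.

R0.378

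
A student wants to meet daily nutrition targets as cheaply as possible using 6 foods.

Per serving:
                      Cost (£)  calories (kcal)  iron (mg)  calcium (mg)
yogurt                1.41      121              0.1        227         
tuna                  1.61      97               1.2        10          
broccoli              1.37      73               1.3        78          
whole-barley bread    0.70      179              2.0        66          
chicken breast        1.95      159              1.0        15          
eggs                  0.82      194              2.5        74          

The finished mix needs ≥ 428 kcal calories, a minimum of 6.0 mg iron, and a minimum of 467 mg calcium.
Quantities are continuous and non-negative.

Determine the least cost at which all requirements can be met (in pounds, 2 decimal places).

Set it up as a linear program. Let x1 = servings of yogurt, x2 = servings of tuna, x3 = servings of broccoli, x4 = servings of whole-barley bread, x5 = servings of chicken breast, x6 = servings of eggs.
Minimise 1.41x1 + 1.61x2 + 1.37x3 + 0.7x4 + 1.95x5 + 0.82x6 subject to:
  121x1 + 97x2 + 73x3 + 179x4 + 159x5 + 194x6 ≥ 428   (calories)
  0.1x1 + 1.2x2 + 1.3x3 + 2x4 + 1x5 + 2.5x6 ≥ 6   (iron)
  227x1 + 10x2 + 78x3 + 66x4 + 15x5 + 74x6 ≥ 467   (calcium)
  x1, x2, x3, x4, x5, x6 ≥ 0.
At the optimum only yogurt, eggs are positive (tuna, broccoli, whole-barley bread, chicken breast = 0). There the iron and calcium constraints are tight.
Solving gives x1 = 1.292, x6 = 2.348.
Total cost: 1.41·1.292 + 0.82·2.348 = 3.7471.

£3.75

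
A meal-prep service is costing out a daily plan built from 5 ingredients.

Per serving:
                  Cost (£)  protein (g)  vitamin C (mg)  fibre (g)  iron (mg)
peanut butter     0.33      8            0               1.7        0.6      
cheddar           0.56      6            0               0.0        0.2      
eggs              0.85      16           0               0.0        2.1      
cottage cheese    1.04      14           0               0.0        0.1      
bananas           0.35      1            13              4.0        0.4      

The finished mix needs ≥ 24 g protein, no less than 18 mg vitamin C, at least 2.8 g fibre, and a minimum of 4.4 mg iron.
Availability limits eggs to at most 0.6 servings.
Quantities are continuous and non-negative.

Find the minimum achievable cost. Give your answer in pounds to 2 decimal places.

£2.42

Let x1 = servings of peanut butter, x2 = servings of cheddar, x3 = servings of eggs, x4 = servings of cottage cheese, x5 = servings of bananas.
Minimize 0.33x1 + 0.56x2 + 0.85x3 + 1.04x4 + 0.35x5 with:
  8x1 + 6x2 + 16x3 + 14x4 + 1x5 ≥ 24   (protein)
  13x5 ≥ 18   (vitamin C)
  1.7x1 + 4x5 ≥ 2.8   (fibre)
  0.6x1 + 0.2x2 + 2.1x3 + 0.1x4 + 0.4x5 ≥ 4.4   (iron)
  x3 ≤ 0.6
  x1, x2, x3, x4, x5 ≥ 0.
The cheapest feasible vertex uses only peanut butter, eggs, bananas; cheddar, cottage cheese are not used. The vitamin C, iron, the eggs cap requirements are met with equality.
That vertex is x1 = 4.31, x3 = 0.6, x5 = 1.385.
Total cost: 0.33·4.31 + 0.85·0.6 + 0.35·1.385 = 2.4171.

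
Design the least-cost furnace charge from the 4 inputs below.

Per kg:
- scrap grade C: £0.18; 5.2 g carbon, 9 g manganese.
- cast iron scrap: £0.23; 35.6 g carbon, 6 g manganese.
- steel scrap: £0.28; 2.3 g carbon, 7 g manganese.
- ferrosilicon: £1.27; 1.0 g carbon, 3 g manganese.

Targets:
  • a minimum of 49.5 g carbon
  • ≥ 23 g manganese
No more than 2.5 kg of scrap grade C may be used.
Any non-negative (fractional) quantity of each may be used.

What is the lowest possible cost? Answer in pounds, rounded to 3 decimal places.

£0.584

Let x1 = kg of scrap grade C, x2 = kg of cast iron scrap, x3 = kg of steel scrap, x4 = kg of ferrosilicon.
Minimise 0.18x1 + 0.23x2 + 0.28x3 + 1.27x4 subject to:
  5.2x1 + 35.6x2 + 2.3x3 + 1x4 ≥ 49.5   (carbon)
  9x1 + 6x2 + 7x3 + 3x4 ≥ 23   (manganese)
  x1 ≤ 2.5
  x1, x2, x3, x4 ≥ 0.
The optimal basis is {scrap grade C, cast iron scrap}; steel scrap, ferrosilicon drop out. The carbon and manganese requirements are met with equality.
So scrap grade C = 1.804 kg, cast iron scrap = 1.127 kg.
Objective = 0.18·1.804 + 0.23·1.127 = 0.58393.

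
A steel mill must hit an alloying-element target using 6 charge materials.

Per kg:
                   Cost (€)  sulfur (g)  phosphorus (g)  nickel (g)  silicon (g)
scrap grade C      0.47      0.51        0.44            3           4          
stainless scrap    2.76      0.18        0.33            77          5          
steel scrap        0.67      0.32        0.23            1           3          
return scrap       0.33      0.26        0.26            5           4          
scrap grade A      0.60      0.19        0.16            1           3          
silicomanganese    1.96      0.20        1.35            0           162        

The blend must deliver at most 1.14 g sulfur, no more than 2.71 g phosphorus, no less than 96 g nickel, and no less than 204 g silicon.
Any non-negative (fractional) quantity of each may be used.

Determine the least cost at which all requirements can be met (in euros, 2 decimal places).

Treat it as an LP. Let x1 = kg of scrap grade C, x2 = kg of stainless scrap, x3 = kg of steel scrap, x4 = kg of return scrap, x5 = kg of scrap grade A, x6 = kg of silicomanganese.
min 0.47x1 + 2.76x2 + 0.67x3 + 0.33x4 + 0.6x5 + 1.96x6 with:
  0.51x1 + 0.18x2 + 0.32x3 + 0.26x4 + 0.19x5 + 0.2x6 ≤ 1.14   (sulfur)
  0.44x1 + 0.33x2 + 0.23x3 + 0.26x4 + 0.16x5 + 1.35x6 ≤ 2.71   (phosphorus)
  3x1 + 77x2 + 1x3 + 5x4 + 1x5 ≥ 96   (nickel)
  4x1 + 5x2 + 3x3 + 4x4 + 3x5 + 162x6 ≥ 204   (silicon)
  x1, x2, x3, x4, x5, x6 ≥ 0.
At the optimum only stainless scrap, silicomanganese are positive (scrap grade C, steel scrap, return scrap, scrap grade A = 0). Binding constraints: nickel and silicon.
So stainless scrap = 1.247 kg, silicomanganese = 1.221 kg.
Objective = 2.76·1.247 + 1.96·1.221 = 5.8349.

€5.83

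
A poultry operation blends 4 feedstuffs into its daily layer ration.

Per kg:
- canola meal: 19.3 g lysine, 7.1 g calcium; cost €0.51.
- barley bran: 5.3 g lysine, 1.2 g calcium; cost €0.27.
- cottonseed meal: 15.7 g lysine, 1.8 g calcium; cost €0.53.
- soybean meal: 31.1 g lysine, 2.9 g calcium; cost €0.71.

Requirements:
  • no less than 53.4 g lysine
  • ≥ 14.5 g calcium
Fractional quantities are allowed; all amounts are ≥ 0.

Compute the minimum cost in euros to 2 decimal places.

Set it up as a linear program. Let x1 = kg of canola meal, x2 = kg of barley bran, x3 = kg of cottonseed meal, x4 = kg of soybean meal.
Minimise 0.51x1 + 0.27x2 + 0.53x3 + 0.71x4 s.t.:
  19.3x1 + 5.3x2 + 15.7x3 + 31.1x4 ≥ 53.4   (lysine)
  7.1x1 + 1.2x2 + 1.8x3 + 2.9x4 ≥ 14.5   (calcium)
  x1, x2, x3, x4 ≥ 0.
The minimum-cost mix takes nothing from barley bran, cottonseed meal — only canola meal, soybean meal. There the lysine and calcium constraints are tight.
Solving gives x1 = 1.796, x4 = 0.6023.
Cost = 0.51·1.796 + 0.71·0.6023 = 1.3436.

€1.34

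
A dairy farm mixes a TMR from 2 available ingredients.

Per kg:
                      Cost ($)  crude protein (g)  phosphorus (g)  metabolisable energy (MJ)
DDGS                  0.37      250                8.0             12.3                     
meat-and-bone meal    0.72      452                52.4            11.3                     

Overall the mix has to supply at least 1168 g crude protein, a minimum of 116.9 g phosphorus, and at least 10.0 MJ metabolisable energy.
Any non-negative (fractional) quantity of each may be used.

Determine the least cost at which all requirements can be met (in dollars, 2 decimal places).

$1.84

Let x1 = kg of DDGS, x2 = kg of meat-and-bone meal.
Minimise 0.37x1 + 0.72x2 with:
  250x1 + 452x2 ≥ 1168   (crude protein)
  8x1 + 52.4x2 ≥ 116.9   (phosphorus)
  12.3x1 + 11.3x2 ≥ 10   (metabolisable energy)
  x1, x2 ≥ 0.
Both inputs are positive at the optimum. The crude protein and phosphorus requirements are met with equality.
So DDGS = 0.8819 kg, meat-and-bone meal = 2.096 kg.
Hence cost = 0.37·0.8819 + 0.72·2.096 = $1.8354.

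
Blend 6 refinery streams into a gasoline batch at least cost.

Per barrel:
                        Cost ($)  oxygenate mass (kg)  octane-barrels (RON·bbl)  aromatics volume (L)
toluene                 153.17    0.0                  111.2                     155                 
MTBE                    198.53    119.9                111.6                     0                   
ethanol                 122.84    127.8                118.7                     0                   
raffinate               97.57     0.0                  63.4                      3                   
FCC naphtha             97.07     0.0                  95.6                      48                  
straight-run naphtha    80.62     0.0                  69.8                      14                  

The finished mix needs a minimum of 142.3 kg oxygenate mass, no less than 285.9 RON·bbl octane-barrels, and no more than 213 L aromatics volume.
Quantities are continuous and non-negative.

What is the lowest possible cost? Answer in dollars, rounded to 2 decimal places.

$292.87

Let x1 = barrels of toluene, x2 = barrels of MTBE, x3 = barrels of ethanol, x4 = barrels of raffinate, x5 = barrels of FCC naphtha, x6 = barrels of straight-run naphtha.
Minimize 153.17x1 + 198.53x2 + 122.84x3 + 97.57x4 + 97.07x5 + 80.62x6 s.t.:
  119.9x2 + 127.8x3 ≥ 142.3   (oxygenate mass)
  111.2x1 + 111.6x2 + 118.7x3 + 63.4x4 + 95.6x5 + 69.8x6 ≥ 285.9   (octane-barrels)
  155x1 + 3x4 + 48x5 + 14x6 ≤ 213   (aromatics volume)
  x1, x2, x3, x4, x5, x6 ≥ 0.
At the optimum only ethanol, FCC naphtha are positive (toluene, MTBE, raffinate, straight-run naphtha = 0). There the oxygenate mass and octane-barrels constraints are tight.
That vertex is x3 = 1.11346, x5 = 1.60808.
Total cost: 122.84·1.11346 + 97.07·1.60808 = 292.8738.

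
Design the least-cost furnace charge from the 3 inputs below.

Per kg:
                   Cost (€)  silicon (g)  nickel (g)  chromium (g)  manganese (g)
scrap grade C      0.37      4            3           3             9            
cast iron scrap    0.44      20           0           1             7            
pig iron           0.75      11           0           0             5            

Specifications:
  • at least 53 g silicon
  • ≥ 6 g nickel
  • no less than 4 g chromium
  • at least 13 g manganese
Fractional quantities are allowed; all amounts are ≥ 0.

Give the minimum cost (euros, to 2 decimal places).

€1.73

This is a linear program. Let x1 = kg of scrap grade C, x2 = kg of cast iron scrap, x3 = kg of pig iron.
min 0.37x1 + 0.44x2 + 0.75x3 with:
  4x1 + 20x2 + 11x3 ≥ 53   (silicon)
  3x1 ≥ 6   (nickel)
  3x1 + 1x2 ≥ 4   (chromium)
  9x1 + 7x2 + 5x3 ≥ 13   (manganese)
  x1, x2, x3 ≥ 0.
The minimum-cost mix takes nothing from pig iron — only scrap grade C, cast iron scrap. There the silicon and nickel constraints are tight.
That vertex is x1 = 2, x2 = 2.25.
Objective = 0.37·2 + 0.44·2.25 = 1.7300.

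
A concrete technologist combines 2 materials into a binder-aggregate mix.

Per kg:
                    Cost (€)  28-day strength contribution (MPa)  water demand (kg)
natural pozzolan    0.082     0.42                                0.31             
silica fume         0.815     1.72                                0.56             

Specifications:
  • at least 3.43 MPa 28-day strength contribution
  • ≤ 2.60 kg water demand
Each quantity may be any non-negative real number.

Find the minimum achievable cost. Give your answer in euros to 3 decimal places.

Let x1 = kg of natural pozzolan, x2 = kg of silica fume.
Minimize 0.082x1 + 0.815x2 subject to:
  0.42x1 + 1.72x2 ≥ 3.43   (28-day strength contribution)
  0.31x1 + 0.56x2 ≤ 2.6   (water demand)
  x1, x2 ≥ 0.
The optimal basis is {natural pozzolan}; silica fume drops out. Binding constraint: 28-day strength contribution.
That vertex is x1 = 8.167.
Cost = 0.082·8.167 = 0.66969.

€0.670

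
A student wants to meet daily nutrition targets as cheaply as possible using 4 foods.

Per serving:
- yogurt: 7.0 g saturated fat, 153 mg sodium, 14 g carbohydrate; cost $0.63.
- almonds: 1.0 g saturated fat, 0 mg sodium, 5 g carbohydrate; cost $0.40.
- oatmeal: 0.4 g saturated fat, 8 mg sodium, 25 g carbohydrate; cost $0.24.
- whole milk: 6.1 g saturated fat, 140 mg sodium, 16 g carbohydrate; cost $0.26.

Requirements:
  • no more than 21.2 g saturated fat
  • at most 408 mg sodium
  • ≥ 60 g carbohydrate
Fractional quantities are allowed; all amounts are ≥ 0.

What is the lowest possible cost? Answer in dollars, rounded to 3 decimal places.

$0.576

Set it up as a linear program. Let x1 = servings of yogurt, x2 = servings of almonds, x3 = servings of oatmeal, x4 = servings of whole milk.
min 0.63x1 + 0.4x2 + 0.24x3 + 0.26x4 with:
  7x1 + 1x2 + 0.4x3 + 6.1x4 ≤ 21.2   (saturated fat)
  153x1 + 8x3 + 140x4 ≤ 408   (sodium)
  14x1 + 5x2 + 25x3 + 16x4 ≥ 60   (carbohydrate)
  x1, x2, x3, x4 ≥ 0.
The optimal basis is {oatmeal}; yogurt, almonds, whole milk drop out. There the carbohydrate constraint is tight.
That vertex is x3 = 2.4.
Objective = 0.24·2.4 = 0.57600.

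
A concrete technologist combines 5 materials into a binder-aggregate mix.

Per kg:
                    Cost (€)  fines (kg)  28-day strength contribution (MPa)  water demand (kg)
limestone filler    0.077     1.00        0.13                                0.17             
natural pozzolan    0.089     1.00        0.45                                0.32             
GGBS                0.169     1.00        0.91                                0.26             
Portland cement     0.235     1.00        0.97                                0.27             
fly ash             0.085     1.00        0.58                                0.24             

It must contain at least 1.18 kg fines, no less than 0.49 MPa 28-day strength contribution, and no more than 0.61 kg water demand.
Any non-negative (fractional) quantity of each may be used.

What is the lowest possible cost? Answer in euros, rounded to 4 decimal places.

This is a linear program. Let x1 = kg of limestone filler, x2 = kg of natural pozzolan, x3 = kg of GGBS, x4 = kg of Portland cement, x5 = kg of fly ash.
Minimise 0.077x1 + 0.089x2 + 0.169x3 + 0.235x4 + 0.085x5 subject to:
  1x1 + 1x2 + 1x3 + 1x4 + 1x5 ≥ 1.18   (fines)
  0.13x1 + 0.45x2 + 0.91x3 + 0.97x4 + 0.58x5 ≥ 0.49   (28-day strength contribution)
  0.17x1 + 0.32x2 + 0.26x3 + 0.27x4 + 0.24x5 ≤ 0.61   (water demand)
  x1, x2, x3, x4, x5 ≥ 0.
The cheapest feasible vertex uses only limestone filler, fly ash; natural pozzolan, GGBS, Portland cement are not used. The fines and 28-day strength contribution requirements are met with equality.
That vertex is x1 = 0.432, x5 = 0.748.
Objective = 0.077·0.432 + 0.085·0.748 = 0.096844.

€0.0968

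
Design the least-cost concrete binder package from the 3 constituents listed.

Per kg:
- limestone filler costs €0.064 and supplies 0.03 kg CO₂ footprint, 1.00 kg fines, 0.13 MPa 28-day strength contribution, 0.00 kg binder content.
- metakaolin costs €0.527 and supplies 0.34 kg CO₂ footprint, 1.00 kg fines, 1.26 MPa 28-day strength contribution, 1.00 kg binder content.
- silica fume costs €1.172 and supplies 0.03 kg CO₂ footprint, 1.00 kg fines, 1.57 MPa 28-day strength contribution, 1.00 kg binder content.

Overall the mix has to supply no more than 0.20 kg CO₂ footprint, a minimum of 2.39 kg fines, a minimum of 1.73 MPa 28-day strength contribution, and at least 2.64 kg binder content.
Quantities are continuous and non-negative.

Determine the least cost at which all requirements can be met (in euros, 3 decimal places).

€2.843

Treat it as an LP. Let x1 = kg of limestone filler, x2 = kg of metakaolin, x3 = kg of silica fume.
Minimise 0.064x1 + 0.527x2 + 1.172x3 subject to:
  0.03x1 + 0.34x2 + 0.03x3 ≤ 0.2   (CO₂ footprint)
  1x1 + 1x2 + 1x3 ≥ 2.39   (fines)
  0.13x1 + 1.26x2 + 1.57x3 ≥ 1.73   (28-day strength contribution)
  1x2 + 1x3 ≥ 2.64   (binder content)
  x1, x2, x3 ≥ 0.
The optimal basis is {metakaolin, silica fume}; limestone filler drops out. The CO₂ footprint and binder content requirements are met with equality.
That vertex is x2 = 0.38968, x3 = 2.2503.
Total cost: 0.527·0.38968 + 1.172·2.2503 = 2.84271.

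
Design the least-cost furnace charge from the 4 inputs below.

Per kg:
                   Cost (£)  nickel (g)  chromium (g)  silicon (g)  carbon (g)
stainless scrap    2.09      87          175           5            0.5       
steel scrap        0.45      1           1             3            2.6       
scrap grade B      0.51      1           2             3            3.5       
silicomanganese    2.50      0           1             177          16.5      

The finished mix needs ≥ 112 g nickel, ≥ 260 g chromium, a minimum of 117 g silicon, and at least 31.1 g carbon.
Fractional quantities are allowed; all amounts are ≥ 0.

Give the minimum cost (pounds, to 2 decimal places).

£7.43

Let x1 = kg of stainless scrap, x2 = kg of steel scrap, x3 = kg of scrap grade B, x4 = kg of silicomanganese.
min 2.09x1 + 0.45x2 + 0.51x3 + 2.5x4 with:
  87x1 + 1x2 + 1x3 ≥ 112   (nickel)
  175x1 + 1x2 + 2x3 + 1x4 ≥ 260   (chromium)
  5x1 + 3x2 + 3x3 + 177x4 ≥ 117   (silicon)
  0.5x1 + 2.6x2 + 3.5x3 + 16.5x4 ≥ 31.1   (carbon)
  x1, x2, x3, x4 ≥ 0.
The optimal basis is {stainless scrap, scrap grade B, silicomanganese}; steel scrap drops out. There the chromium, silicon, carbon constraints are tight.
So stainless scrap = 1.411 kg, scrap grade B = 6.256 kg, silicomanganese = 0.5151 kg.
Objective = 2.09·1.411 + 0.51·6.256 + 2.5·0.5151 = 7.4273.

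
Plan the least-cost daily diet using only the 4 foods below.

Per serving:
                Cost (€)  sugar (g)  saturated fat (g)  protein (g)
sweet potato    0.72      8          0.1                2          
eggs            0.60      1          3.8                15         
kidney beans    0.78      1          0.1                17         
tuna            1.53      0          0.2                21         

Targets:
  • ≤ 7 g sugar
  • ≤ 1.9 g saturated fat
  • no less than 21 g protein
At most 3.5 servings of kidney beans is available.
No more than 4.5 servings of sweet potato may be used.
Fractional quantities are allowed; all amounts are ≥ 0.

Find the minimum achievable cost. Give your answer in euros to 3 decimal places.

Let x1 = servings of sweet potato, x2 = servings of eggs, x3 = servings of kidney beans, x4 = servings of tuna.
Minimize 0.72x1 + 0.6x2 + 0.78x3 + 1.53x4 subject to:
  8x1 + 1x2 + 1x3 ≤ 7   (sugar)
  0.1x1 + 3.8x2 + 0.1x3 + 0.2x4 ≤ 1.9   (saturated fat)
  2x1 + 15x2 + 17x3 + 21x4 ≥ 21   (protein)
  x3 ≤ 3.5
  x1 ≤ 4.5
  x1, x2, x3, x4 ≥ 0.
The optimal basis is {eggs, kidney beans}; sweet potato, tuna drop out. The saturated fat and protein requirements are met with equality.
That vertex is x2 = 0.4786, x3 = 0.813.
Cost = 0.6·0.4786 + 0.78·0.813 = 0.92130.

€0.921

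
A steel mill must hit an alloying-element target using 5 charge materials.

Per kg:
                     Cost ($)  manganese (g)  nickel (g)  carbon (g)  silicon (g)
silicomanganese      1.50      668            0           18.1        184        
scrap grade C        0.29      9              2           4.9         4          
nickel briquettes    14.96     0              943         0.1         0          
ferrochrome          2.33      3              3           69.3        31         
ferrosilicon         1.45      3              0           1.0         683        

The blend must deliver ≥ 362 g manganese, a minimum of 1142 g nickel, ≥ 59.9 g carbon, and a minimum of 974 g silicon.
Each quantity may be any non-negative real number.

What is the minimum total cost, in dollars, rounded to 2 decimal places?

This is a linear program. Let x1 = kg of silicomanganese, x2 = kg of scrap grade C, x3 = kg of nickel briquettes, x4 = kg of ferrochrome, x5 = kg of ferrosilicon.
min 1.5x1 + 0.29x2 + 14.96x3 + 2.33x4 + 1.45x5 subject to:
  668x1 + 9x2 + 3x4 + 3x5 ≥ 362   (manganese)
  2x2 + 943x3 + 3x4 ≥ 1142   (nickel)
  18.1x1 + 4.9x2 + 0.1x3 + 69.3x4 + 1x5 ≥ 59.9   (carbon)
  184x1 + 4x2 + 31x4 + 683x5 ≥ 974   (silicon)
  x1, x2, x3, x4, x5 ≥ 0.
The optimal basis is {silicomanganese, nickel briquettes, ferrochrome, ferrosilicon}; scrap grade C drops out. Binding constraints: manganese, nickel, carbon, silicon.
Solving gives x1 = 0.5331, x3 = 1.209, x4 = 0.7053, x5 = 1.25.
Total cost: 1.5·0.5331 + 14.96·1.209 + 2.33·0.7053 + 1.45·1.25 = 22.3421.

$22.34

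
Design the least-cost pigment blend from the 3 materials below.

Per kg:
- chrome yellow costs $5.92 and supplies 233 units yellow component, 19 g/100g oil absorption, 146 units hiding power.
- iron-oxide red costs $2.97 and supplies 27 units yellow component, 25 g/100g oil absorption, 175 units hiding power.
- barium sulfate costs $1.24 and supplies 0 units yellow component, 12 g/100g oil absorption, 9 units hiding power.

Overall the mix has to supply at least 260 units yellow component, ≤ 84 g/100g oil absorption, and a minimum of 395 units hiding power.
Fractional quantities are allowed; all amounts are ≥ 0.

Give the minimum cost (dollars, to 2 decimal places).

$9.96

Let x1 = kg of chrome yellow, x2 = kg of iron-oxide red, x3 = kg of barium sulfate.
min 5.92x1 + 2.97x2 + 1.24x3 subject to:
  233x1 + 27x2 ≥ 260   (yellow component)
  19x1 + 25x2 + 12x3 ≤ 84   (oil absorption)
  146x1 + 175x2 + 9x3 ≥ 395   (hiding power)
  x1, x2, x3 ≥ 0.
The minimum-cost mix takes nothing from barium sulfate — only chrome yellow, iron-oxide red. There the yellow component and hiding power constraints are tight.
Solving gives x1 = 0.9458, x2 = 1.468.
Cost = 5.92·0.9458 + 2.97·1.468 = 9.9591.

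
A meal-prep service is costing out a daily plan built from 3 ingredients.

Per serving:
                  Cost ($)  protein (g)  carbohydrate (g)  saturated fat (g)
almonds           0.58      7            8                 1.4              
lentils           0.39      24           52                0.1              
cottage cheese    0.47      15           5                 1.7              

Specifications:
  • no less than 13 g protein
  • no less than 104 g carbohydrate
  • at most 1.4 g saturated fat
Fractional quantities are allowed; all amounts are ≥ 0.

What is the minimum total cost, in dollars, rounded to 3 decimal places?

$0.780

Let x1 = servings of almonds, x2 = servings of lentils, x3 = servings of cottage cheese.
Minimise 0.58x1 + 0.39x2 + 0.47x3 s.t.:
  7x1 + 24x2 + 15x3 ≥ 13   (protein)
  8x1 + 52x2 + 5x3 ≥ 104   (carbohydrate)
  1.4x1 + 0.1x2 + 1.7x3 ≤ 1.4   (saturated fat)
  x1, x2, x3 ≥ 0.
The optimal basis is {lentils}; almonds, cottage cheese drop out. The carbohydrate requirement is met with equality.
So lentils = 2 servings.
Cost = 0.39·2 = 0.78000.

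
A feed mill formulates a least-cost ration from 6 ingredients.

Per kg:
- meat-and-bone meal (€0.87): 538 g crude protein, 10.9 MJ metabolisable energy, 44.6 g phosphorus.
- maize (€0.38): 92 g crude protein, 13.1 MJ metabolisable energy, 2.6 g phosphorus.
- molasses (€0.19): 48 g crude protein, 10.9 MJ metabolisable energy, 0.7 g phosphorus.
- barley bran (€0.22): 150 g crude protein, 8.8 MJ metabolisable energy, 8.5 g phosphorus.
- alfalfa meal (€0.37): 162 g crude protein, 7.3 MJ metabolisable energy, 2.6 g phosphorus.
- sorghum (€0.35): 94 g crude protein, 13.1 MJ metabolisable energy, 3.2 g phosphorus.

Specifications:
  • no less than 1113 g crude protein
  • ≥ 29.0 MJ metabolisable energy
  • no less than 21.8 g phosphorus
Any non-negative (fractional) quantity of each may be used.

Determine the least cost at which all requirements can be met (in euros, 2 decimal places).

€1.63

Let x1 = kg of meat-and-bone meal, x2 = kg of maize, x3 = kg of molasses, x4 = kg of barley bran, x5 = kg of alfalfa meal, x6 = kg of sorghum.
Minimise 0.87x1 + 0.38x2 + 0.19x3 + 0.22x4 + 0.37x5 + 0.35x6 subject to:
  538x1 + 92x2 + 48x3 + 150x4 + 162x5 + 94x6 ≥ 1113   (crude protein)
  10.9x1 + 13.1x2 + 10.9x3 + 8.8x4 + 7.3x5 + 13.1x6 ≥ 29   (metabolisable energy)
  44.6x1 + 2.6x2 + 0.7x3 + 8.5x4 + 2.6x5 + 3.2x6 ≥ 21.8   (phosphorus)
  x1, x2, x3, x4, x5, x6 ≥ 0.
The optimal basis is {barley bran}; meat-and-bone meal, maize, molasses, alfalfa meal, sorghum drop out. The crude protein requirement is met with equality.
Optimal quantities: barley bran = 7.42 kg.
Objective = 0.22·7.42 = 1.6324.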